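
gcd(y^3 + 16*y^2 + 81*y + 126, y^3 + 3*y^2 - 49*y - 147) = y^2 + 10*y + 21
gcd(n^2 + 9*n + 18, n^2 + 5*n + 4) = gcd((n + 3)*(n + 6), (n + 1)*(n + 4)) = 1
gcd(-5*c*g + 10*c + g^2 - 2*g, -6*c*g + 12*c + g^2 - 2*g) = g - 2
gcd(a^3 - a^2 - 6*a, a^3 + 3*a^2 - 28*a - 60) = a + 2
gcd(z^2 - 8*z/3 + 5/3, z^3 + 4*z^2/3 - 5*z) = z - 5/3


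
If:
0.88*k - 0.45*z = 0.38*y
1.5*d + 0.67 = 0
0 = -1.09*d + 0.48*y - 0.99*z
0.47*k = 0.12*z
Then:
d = -0.45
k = 0.10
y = -0.23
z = 0.38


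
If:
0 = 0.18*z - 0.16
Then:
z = 0.89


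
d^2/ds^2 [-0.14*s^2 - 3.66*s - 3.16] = -0.280000000000000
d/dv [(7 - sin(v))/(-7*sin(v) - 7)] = 8*cos(v)/(7*(sin(v) + 1)^2)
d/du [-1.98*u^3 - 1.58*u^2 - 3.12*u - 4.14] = -5.94*u^2 - 3.16*u - 3.12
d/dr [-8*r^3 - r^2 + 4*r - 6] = -24*r^2 - 2*r + 4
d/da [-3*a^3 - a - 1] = -9*a^2 - 1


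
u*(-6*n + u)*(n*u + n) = -6*n^2*u^2 - 6*n^2*u + n*u^3 + n*u^2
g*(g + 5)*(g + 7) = g^3 + 12*g^2 + 35*g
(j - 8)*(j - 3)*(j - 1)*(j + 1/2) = j^4 - 23*j^3/2 + 29*j^2 - 13*j/2 - 12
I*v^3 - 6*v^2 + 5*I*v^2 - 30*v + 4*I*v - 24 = (v + 4)*(v + 6*I)*(I*v + I)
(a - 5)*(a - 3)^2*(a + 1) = a^4 - 10*a^3 + 28*a^2 - 6*a - 45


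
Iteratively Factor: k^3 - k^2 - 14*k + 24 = (k - 3)*(k^2 + 2*k - 8) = (k - 3)*(k - 2)*(k + 4)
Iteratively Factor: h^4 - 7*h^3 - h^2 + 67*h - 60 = (h - 5)*(h^3 - 2*h^2 - 11*h + 12) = (h - 5)*(h - 1)*(h^2 - h - 12) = (h - 5)*(h - 1)*(h + 3)*(h - 4)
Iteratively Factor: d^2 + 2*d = (d + 2)*(d)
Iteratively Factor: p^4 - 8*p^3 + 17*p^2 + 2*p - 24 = (p - 4)*(p^3 - 4*p^2 + p + 6) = (p - 4)*(p + 1)*(p^2 - 5*p + 6) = (p - 4)*(p - 3)*(p + 1)*(p - 2)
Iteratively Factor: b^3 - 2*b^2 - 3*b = (b)*(b^2 - 2*b - 3) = b*(b + 1)*(b - 3)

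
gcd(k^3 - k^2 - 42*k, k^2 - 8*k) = k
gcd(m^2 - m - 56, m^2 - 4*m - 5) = 1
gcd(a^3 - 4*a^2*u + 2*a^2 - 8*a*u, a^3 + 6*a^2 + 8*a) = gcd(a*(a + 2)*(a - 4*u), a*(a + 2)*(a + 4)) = a^2 + 2*a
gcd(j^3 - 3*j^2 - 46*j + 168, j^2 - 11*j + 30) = j - 6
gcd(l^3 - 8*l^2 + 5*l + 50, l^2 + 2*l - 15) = 1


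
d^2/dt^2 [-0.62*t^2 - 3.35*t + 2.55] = -1.24000000000000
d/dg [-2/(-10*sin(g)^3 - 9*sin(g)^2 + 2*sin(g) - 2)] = 4*(-15*sin(g)^2 - 9*sin(g) + 1)*cos(g)/(10*sin(g)^3 + 9*sin(g)^2 - 2*sin(g) + 2)^2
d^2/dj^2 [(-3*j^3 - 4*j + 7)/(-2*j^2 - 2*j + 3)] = 46*(2*j^3 - 6*j^2 + 3*j - 2)/(8*j^6 + 24*j^5 - 12*j^4 - 64*j^3 + 18*j^2 + 54*j - 27)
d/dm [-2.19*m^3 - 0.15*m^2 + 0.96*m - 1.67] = -6.57*m^2 - 0.3*m + 0.96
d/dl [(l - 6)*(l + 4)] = 2*l - 2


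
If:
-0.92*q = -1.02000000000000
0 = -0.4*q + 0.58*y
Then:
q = 1.11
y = 0.76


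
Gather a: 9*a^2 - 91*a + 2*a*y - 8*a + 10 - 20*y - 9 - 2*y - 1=9*a^2 + a*(2*y - 99) - 22*y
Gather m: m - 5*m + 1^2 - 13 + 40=28 - 4*m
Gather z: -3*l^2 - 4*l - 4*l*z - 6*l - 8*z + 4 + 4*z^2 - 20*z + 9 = -3*l^2 - 10*l + 4*z^2 + z*(-4*l - 28) + 13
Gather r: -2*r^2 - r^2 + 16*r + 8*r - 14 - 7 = -3*r^2 + 24*r - 21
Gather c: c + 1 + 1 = c + 2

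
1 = 1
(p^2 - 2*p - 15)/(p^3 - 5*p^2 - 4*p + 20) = (p + 3)/(p^2 - 4)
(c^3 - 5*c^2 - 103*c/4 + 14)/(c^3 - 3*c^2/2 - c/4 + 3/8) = 2*(2*c^2 - 9*c - 56)/(4*c^2 - 4*c - 3)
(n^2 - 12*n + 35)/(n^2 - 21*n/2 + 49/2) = 2*(n - 5)/(2*n - 7)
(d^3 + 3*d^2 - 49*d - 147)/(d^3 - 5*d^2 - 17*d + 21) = (d + 7)/(d - 1)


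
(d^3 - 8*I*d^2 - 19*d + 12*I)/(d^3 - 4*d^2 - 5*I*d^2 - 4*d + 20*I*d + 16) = (d - 3*I)/(d - 4)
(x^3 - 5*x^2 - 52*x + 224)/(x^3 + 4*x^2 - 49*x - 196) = (x^2 - 12*x + 32)/(x^2 - 3*x - 28)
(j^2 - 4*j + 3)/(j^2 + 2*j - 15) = (j - 1)/(j + 5)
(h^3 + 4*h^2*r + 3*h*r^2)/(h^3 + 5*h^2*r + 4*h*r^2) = (h + 3*r)/(h + 4*r)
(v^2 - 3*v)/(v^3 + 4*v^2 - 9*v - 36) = v/(v^2 + 7*v + 12)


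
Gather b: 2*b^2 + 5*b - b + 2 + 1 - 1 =2*b^2 + 4*b + 2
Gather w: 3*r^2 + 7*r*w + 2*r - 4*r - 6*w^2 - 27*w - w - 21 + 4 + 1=3*r^2 - 2*r - 6*w^2 + w*(7*r - 28) - 16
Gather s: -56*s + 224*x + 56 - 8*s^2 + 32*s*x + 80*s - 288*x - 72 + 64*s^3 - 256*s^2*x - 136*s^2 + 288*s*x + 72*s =64*s^3 + s^2*(-256*x - 144) + s*(320*x + 96) - 64*x - 16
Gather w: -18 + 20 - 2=0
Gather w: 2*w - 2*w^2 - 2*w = -2*w^2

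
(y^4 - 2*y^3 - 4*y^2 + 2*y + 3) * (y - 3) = y^5 - 5*y^4 + 2*y^3 + 14*y^2 - 3*y - 9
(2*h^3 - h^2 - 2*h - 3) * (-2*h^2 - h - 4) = -4*h^5 - 3*h^3 + 12*h^2 + 11*h + 12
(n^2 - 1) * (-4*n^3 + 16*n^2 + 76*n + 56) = -4*n^5 + 16*n^4 + 80*n^3 + 40*n^2 - 76*n - 56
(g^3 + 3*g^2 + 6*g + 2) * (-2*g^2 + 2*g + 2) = -2*g^5 - 4*g^4 - 4*g^3 + 14*g^2 + 16*g + 4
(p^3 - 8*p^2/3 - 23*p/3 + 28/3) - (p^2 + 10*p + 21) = p^3 - 11*p^2/3 - 53*p/3 - 35/3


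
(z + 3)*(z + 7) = z^2 + 10*z + 21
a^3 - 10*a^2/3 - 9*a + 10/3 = (a - 5)*(a - 1/3)*(a + 2)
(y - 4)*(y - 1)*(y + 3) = y^3 - 2*y^2 - 11*y + 12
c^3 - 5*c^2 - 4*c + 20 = (c - 5)*(c - 2)*(c + 2)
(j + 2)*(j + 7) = j^2 + 9*j + 14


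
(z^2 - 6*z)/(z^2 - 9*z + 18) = z/(z - 3)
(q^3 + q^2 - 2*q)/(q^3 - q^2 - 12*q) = (-q^2 - q + 2)/(-q^2 + q + 12)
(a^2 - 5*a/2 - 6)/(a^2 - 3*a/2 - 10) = (2*a + 3)/(2*a + 5)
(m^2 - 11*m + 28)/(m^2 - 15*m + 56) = (m - 4)/(m - 8)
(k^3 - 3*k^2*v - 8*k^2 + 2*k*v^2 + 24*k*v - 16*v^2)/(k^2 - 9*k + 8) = (k^2 - 3*k*v + 2*v^2)/(k - 1)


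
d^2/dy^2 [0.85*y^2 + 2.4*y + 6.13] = 1.70000000000000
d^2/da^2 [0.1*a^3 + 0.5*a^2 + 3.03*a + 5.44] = 0.6*a + 1.0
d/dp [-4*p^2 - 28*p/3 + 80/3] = -8*p - 28/3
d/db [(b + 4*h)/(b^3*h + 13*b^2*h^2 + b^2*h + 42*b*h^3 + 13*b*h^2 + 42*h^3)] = (b^3 + 13*b^2*h + b^2 + 42*b*h^2 + 13*b*h + 42*h^2 - (b + 4*h)*(3*b^2 + 26*b*h + 2*b + 42*h^2 + 13*h))/(h*(b^3 + 13*b^2*h + b^2 + 42*b*h^2 + 13*b*h + 42*h^2)^2)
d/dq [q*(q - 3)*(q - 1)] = 3*q^2 - 8*q + 3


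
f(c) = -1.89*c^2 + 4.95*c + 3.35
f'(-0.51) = 6.88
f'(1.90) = -2.23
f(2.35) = 4.54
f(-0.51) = 0.33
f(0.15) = 4.05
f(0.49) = 5.32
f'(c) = 4.95 - 3.78*c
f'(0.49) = 3.10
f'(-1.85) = 11.94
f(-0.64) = -0.59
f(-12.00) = -328.21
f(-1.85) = -12.28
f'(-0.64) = 7.37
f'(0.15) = 4.38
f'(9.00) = -29.07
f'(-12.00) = 50.31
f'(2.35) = -3.93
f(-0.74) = -1.35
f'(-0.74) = 7.75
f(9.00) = -105.19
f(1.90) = 5.93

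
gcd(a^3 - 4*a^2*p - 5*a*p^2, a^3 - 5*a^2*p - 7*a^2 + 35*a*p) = -a^2 + 5*a*p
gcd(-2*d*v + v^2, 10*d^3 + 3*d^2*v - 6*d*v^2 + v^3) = -2*d + v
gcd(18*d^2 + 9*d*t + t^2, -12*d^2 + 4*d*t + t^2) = 6*d + t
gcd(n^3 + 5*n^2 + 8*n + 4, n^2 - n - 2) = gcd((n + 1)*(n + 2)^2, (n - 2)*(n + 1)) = n + 1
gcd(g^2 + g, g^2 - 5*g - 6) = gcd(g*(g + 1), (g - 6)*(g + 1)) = g + 1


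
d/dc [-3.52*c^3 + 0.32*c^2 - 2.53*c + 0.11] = -10.56*c^2 + 0.64*c - 2.53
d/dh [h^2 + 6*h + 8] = 2*h + 6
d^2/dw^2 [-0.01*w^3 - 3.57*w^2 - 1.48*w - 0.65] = -0.06*w - 7.14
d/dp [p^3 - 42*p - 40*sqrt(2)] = 3*p^2 - 42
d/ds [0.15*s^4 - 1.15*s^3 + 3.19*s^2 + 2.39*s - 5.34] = 0.6*s^3 - 3.45*s^2 + 6.38*s + 2.39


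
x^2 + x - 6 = (x - 2)*(x + 3)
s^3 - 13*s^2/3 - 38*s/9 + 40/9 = (s - 5)*(s - 2/3)*(s + 4/3)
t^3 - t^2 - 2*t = t*(t - 2)*(t + 1)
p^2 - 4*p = p*(p - 4)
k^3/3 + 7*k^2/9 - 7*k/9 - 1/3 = (k/3 + 1)*(k - 1)*(k + 1/3)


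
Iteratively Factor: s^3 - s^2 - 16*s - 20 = (s + 2)*(s^2 - 3*s - 10) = (s + 2)^2*(s - 5)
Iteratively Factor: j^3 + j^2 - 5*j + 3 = (j - 1)*(j^2 + 2*j - 3) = (j - 1)^2*(j + 3)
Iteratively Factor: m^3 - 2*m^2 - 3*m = (m - 3)*(m^2 + m) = m*(m - 3)*(m + 1)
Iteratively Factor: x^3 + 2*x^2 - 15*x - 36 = (x + 3)*(x^2 - x - 12) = (x - 4)*(x + 3)*(x + 3)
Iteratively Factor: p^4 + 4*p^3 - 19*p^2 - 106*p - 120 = (p + 4)*(p^3 - 19*p - 30) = (p + 2)*(p + 4)*(p^2 - 2*p - 15) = (p + 2)*(p + 3)*(p + 4)*(p - 5)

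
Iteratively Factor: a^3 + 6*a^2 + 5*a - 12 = (a + 4)*(a^2 + 2*a - 3) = (a + 3)*(a + 4)*(a - 1)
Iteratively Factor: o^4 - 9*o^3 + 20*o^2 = (o)*(o^3 - 9*o^2 + 20*o) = o*(o - 5)*(o^2 - 4*o) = o*(o - 5)*(o - 4)*(o)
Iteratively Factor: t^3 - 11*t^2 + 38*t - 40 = (t - 2)*(t^2 - 9*t + 20) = (t - 4)*(t - 2)*(t - 5)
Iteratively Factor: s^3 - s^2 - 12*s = (s)*(s^2 - s - 12) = s*(s + 3)*(s - 4)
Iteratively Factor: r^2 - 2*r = (r - 2)*(r)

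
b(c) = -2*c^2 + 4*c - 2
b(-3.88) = -47.63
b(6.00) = -50.00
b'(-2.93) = 15.72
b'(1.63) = -2.52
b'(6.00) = -20.00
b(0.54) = -0.42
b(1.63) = -0.79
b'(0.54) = 1.84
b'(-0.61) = 6.44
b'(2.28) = -5.12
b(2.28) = -3.28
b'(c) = 4 - 4*c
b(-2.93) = -30.89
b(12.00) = -242.00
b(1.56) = -0.63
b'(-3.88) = 19.52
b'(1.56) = -2.24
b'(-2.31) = 13.24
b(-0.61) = -5.18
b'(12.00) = -44.00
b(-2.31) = -21.91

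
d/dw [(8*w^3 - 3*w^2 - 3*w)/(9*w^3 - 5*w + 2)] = (27*w^4 - 26*w^3 + 63*w^2 - 12*w - 6)/(81*w^6 - 90*w^4 + 36*w^3 + 25*w^2 - 20*w + 4)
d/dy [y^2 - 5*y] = 2*y - 5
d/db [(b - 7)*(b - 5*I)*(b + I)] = 3*b^2 + b*(-14 - 8*I) + 5 + 28*I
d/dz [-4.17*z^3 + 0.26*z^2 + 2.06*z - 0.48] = -12.51*z^2 + 0.52*z + 2.06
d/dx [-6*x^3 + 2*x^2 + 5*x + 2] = -18*x^2 + 4*x + 5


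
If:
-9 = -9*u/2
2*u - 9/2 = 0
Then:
No Solution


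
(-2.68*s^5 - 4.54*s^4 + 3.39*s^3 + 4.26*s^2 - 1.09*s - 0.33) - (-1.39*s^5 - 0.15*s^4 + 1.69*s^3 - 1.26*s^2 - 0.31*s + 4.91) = -1.29*s^5 - 4.39*s^4 + 1.7*s^3 + 5.52*s^2 - 0.78*s - 5.24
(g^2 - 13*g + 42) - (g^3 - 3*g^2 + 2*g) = -g^3 + 4*g^2 - 15*g + 42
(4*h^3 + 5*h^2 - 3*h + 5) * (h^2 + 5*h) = 4*h^5 + 25*h^4 + 22*h^3 - 10*h^2 + 25*h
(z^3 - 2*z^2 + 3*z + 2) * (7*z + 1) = 7*z^4 - 13*z^3 + 19*z^2 + 17*z + 2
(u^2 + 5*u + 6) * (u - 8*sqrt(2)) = u^3 - 8*sqrt(2)*u^2 + 5*u^2 - 40*sqrt(2)*u + 6*u - 48*sqrt(2)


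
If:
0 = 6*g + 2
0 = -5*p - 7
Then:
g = -1/3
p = -7/5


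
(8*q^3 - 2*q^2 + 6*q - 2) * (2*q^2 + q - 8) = 16*q^5 + 4*q^4 - 54*q^3 + 18*q^2 - 50*q + 16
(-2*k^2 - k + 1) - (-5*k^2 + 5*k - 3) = 3*k^2 - 6*k + 4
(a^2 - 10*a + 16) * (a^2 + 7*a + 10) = a^4 - 3*a^3 - 44*a^2 + 12*a + 160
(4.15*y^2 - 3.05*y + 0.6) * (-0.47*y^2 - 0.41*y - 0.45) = -1.9505*y^4 - 0.268*y^3 - 0.899*y^2 + 1.1265*y - 0.27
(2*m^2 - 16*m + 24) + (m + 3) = 2*m^2 - 15*m + 27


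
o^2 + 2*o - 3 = (o - 1)*(o + 3)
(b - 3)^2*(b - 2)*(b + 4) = b^4 - 4*b^3 - 11*b^2 + 66*b - 72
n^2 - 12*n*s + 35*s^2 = (n - 7*s)*(n - 5*s)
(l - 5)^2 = l^2 - 10*l + 25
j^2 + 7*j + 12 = (j + 3)*(j + 4)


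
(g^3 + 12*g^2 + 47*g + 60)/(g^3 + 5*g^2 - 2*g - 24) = (g + 5)/(g - 2)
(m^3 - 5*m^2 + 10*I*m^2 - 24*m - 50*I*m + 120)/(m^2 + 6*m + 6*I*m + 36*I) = (m^2 + m*(-5 + 4*I) - 20*I)/(m + 6)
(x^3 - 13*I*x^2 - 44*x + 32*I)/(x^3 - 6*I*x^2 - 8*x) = (x^2 - 9*I*x - 8)/(x*(x - 2*I))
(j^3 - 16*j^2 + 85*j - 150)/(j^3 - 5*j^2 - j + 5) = (j^2 - 11*j + 30)/(j^2 - 1)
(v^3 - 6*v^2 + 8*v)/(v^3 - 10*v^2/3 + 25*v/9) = 9*(v^2 - 6*v + 8)/(9*v^2 - 30*v + 25)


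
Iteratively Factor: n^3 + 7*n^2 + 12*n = (n)*(n^2 + 7*n + 12) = n*(n + 3)*(n + 4)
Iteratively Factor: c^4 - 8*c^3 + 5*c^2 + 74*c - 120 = (c - 2)*(c^3 - 6*c^2 - 7*c + 60) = (c - 5)*(c - 2)*(c^2 - c - 12) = (c - 5)*(c - 2)*(c + 3)*(c - 4)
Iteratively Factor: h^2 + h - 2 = (h - 1)*(h + 2)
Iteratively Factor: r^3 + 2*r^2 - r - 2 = (r + 1)*(r^2 + r - 2) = (r + 1)*(r + 2)*(r - 1)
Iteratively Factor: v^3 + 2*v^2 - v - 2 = (v + 2)*(v^2 - 1) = (v + 1)*(v + 2)*(v - 1)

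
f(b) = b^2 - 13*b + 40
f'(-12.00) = -37.00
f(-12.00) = 340.00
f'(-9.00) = -31.00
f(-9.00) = 238.00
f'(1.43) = -10.14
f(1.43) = 23.45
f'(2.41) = -8.18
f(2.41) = 14.48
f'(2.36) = -8.28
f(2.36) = 14.89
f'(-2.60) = -18.20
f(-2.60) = 80.56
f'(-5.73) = -24.46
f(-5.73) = 147.32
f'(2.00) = -9.00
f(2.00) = 18.00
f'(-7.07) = -27.14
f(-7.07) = 181.89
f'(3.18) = -6.64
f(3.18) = 8.77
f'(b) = 2*b - 13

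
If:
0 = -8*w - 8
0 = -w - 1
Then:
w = -1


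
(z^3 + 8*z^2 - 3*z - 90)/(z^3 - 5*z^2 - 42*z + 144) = (z + 5)/(z - 8)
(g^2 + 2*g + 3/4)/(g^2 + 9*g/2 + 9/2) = (g + 1/2)/(g + 3)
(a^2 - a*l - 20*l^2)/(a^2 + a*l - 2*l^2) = (a^2 - a*l - 20*l^2)/(a^2 + a*l - 2*l^2)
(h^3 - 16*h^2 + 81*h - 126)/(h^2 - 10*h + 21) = h - 6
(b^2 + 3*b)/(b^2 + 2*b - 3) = b/(b - 1)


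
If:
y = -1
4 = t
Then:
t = 4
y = -1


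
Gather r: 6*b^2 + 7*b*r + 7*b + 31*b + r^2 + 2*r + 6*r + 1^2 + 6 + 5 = 6*b^2 + 38*b + r^2 + r*(7*b + 8) + 12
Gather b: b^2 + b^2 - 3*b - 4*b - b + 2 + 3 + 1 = 2*b^2 - 8*b + 6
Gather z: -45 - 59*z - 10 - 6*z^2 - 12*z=-6*z^2 - 71*z - 55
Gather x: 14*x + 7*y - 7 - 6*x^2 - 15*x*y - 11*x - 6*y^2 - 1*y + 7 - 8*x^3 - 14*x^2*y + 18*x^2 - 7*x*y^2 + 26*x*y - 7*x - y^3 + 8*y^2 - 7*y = -8*x^3 + x^2*(12 - 14*y) + x*(-7*y^2 + 11*y - 4) - y^3 + 2*y^2 - y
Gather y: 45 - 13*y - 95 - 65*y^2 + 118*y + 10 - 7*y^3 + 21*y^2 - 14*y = -7*y^3 - 44*y^2 + 91*y - 40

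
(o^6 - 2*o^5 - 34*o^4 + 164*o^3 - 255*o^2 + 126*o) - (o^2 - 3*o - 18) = o^6 - 2*o^5 - 34*o^4 + 164*o^3 - 256*o^2 + 129*o + 18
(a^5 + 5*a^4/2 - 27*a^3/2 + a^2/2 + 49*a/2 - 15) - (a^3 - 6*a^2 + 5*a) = a^5 + 5*a^4/2 - 29*a^3/2 + 13*a^2/2 + 39*a/2 - 15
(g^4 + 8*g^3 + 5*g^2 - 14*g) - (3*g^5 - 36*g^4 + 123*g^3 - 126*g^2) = -3*g^5 + 37*g^4 - 115*g^3 + 131*g^2 - 14*g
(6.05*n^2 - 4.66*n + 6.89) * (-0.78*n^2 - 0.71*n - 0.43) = -4.719*n^4 - 0.660699999999999*n^3 - 4.6671*n^2 - 2.8881*n - 2.9627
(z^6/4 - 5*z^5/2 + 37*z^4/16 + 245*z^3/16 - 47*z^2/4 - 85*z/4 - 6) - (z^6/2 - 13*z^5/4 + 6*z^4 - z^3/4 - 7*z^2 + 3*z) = -z^6/4 + 3*z^5/4 - 59*z^4/16 + 249*z^3/16 - 19*z^2/4 - 97*z/4 - 6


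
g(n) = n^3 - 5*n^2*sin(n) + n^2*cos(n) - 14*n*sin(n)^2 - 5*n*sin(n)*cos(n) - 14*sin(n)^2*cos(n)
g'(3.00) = 54.03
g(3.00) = 13.27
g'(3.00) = 54.03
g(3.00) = 13.27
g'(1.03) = -28.57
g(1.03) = -21.08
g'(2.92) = 52.21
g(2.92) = 9.02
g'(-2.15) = 24.73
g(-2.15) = 38.25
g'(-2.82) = 100.12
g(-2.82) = -7.90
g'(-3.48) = 82.86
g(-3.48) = -72.29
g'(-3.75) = 66.30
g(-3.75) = -92.35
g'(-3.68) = 70.19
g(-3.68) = -87.58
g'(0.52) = -24.14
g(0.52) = -6.21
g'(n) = -n^2*sin(n) - 5*n^2*cos(n) + 3*n^2 + 5*n*sin(n)^2 - 28*n*sin(n)*cos(n) - 10*n*sin(n) - 5*n*cos(n)^2 + 2*n*cos(n) + 14*sin(n)^3 - 14*sin(n)^2 - 28*sin(n)*cos(n)^2 - 5*sin(n)*cos(n)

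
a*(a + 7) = a^2 + 7*a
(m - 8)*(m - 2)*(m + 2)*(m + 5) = m^4 - 3*m^3 - 44*m^2 + 12*m + 160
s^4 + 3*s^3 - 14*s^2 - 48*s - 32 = (s - 4)*(s + 1)*(s + 2)*(s + 4)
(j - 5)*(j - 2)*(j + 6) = j^3 - j^2 - 32*j + 60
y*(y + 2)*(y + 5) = y^3 + 7*y^2 + 10*y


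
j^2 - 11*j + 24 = (j - 8)*(j - 3)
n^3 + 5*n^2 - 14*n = n*(n - 2)*(n + 7)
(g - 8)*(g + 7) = g^2 - g - 56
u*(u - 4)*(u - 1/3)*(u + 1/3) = u^4 - 4*u^3 - u^2/9 + 4*u/9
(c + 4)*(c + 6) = c^2 + 10*c + 24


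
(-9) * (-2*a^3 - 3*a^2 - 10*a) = 18*a^3 + 27*a^2 + 90*a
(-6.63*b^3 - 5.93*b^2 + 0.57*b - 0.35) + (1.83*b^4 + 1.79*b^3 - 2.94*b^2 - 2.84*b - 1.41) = 1.83*b^4 - 4.84*b^3 - 8.87*b^2 - 2.27*b - 1.76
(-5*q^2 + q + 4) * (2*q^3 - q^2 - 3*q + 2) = -10*q^5 + 7*q^4 + 22*q^3 - 17*q^2 - 10*q + 8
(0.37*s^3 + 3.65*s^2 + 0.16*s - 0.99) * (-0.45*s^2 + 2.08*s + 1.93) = -0.1665*s^5 - 0.8729*s^4 + 8.2341*s^3 + 7.8228*s^2 - 1.7504*s - 1.9107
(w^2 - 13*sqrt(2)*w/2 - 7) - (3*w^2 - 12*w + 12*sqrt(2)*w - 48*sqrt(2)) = -2*w^2 - 37*sqrt(2)*w/2 + 12*w - 7 + 48*sqrt(2)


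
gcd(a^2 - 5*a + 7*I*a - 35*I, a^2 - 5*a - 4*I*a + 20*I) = a - 5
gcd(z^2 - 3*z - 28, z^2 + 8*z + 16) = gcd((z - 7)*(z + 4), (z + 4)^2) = z + 4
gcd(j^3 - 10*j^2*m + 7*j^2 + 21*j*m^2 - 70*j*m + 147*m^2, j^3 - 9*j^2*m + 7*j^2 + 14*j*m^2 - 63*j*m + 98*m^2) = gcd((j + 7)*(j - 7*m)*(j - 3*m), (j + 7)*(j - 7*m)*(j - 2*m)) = j^2 - 7*j*m + 7*j - 49*m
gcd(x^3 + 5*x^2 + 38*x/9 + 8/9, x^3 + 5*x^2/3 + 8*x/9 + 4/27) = x^2 + x + 2/9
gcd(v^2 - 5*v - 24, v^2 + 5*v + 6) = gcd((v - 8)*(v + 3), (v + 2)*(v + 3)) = v + 3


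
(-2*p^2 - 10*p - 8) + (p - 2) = -2*p^2 - 9*p - 10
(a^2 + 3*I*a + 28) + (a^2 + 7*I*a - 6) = 2*a^2 + 10*I*a + 22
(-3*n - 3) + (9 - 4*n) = 6 - 7*n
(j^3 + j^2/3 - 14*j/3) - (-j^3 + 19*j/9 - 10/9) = 2*j^3 + j^2/3 - 61*j/9 + 10/9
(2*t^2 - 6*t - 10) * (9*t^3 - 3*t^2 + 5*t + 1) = 18*t^5 - 60*t^4 - 62*t^3 + 2*t^2 - 56*t - 10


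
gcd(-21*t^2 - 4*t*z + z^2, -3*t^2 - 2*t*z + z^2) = 1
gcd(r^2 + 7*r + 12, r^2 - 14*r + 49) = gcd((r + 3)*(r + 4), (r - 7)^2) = 1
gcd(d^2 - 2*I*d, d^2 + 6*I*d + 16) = d - 2*I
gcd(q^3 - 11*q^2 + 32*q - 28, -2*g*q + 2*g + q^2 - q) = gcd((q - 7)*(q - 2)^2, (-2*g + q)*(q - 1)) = 1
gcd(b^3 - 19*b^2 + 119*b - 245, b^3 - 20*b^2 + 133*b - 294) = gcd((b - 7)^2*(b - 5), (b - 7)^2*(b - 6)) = b^2 - 14*b + 49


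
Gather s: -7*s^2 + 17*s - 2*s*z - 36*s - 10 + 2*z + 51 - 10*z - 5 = -7*s^2 + s*(-2*z - 19) - 8*z + 36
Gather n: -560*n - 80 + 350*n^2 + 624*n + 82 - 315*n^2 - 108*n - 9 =35*n^2 - 44*n - 7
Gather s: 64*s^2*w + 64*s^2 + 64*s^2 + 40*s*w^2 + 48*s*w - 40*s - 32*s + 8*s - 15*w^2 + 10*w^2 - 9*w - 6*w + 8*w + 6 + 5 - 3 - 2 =s^2*(64*w + 128) + s*(40*w^2 + 48*w - 64) - 5*w^2 - 7*w + 6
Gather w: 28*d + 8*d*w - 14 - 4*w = 28*d + w*(8*d - 4) - 14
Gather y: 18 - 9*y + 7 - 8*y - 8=17 - 17*y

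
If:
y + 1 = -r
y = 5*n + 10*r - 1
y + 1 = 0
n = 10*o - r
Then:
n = 0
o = 0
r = 0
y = -1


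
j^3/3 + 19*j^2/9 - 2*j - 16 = (j/3 + 1)*(j - 8/3)*(j + 6)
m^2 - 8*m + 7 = (m - 7)*(m - 1)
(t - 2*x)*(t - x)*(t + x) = t^3 - 2*t^2*x - t*x^2 + 2*x^3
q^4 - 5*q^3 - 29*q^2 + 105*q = q*(q - 7)*(q - 3)*(q + 5)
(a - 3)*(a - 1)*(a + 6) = a^3 + 2*a^2 - 21*a + 18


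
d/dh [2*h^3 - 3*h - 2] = 6*h^2 - 3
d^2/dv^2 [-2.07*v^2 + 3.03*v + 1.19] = -4.14000000000000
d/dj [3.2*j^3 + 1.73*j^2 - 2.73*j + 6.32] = 9.6*j^2 + 3.46*j - 2.73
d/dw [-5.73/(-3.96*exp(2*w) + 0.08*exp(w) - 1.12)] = (0.4584 - 45.3816*exp(w))*exp(w)/(3.96*exp(2*w) - 0.08*exp(w) + 1.12)^2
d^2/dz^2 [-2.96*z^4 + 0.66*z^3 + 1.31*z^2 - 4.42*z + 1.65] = -35.52*z^2 + 3.96*z + 2.62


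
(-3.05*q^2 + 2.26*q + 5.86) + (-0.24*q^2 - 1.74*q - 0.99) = -3.29*q^2 + 0.52*q + 4.87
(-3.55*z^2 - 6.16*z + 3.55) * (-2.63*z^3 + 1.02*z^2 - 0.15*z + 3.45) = 9.3365*z^5 + 12.5798*z^4 - 15.0872*z^3 - 7.7025*z^2 - 21.7845*z + 12.2475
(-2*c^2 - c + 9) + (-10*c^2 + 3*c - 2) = -12*c^2 + 2*c + 7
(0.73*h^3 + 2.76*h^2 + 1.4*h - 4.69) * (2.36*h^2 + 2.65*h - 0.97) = 1.7228*h^5 + 8.4481*h^4 + 9.9099*h^3 - 10.0356*h^2 - 13.7865*h + 4.5493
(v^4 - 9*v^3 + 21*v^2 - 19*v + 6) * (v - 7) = v^5 - 16*v^4 + 84*v^3 - 166*v^2 + 139*v - 42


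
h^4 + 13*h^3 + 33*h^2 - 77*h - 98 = (h - 2)*(h + 1)*(h + 7)^2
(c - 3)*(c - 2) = c^2 - 5*c + 6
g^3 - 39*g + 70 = (g - 5)*(g - 2)*(g + 7)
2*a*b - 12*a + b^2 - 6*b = (2*a + b)*(b - 6)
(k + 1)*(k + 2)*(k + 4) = k^3 + 7*k^2 + 14*k + 8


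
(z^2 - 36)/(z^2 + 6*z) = (z - 6)/z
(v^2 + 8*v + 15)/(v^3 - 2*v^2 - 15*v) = (v + 5)/(v*(v - 5))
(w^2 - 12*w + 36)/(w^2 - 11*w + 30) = (w - 6)/(w - 5)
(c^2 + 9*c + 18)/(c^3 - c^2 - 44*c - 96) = (c + 6)/(c^2 - 4*c - 32)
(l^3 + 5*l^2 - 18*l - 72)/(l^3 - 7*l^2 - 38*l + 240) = (l^2 - l - 12)/(l^2 - 13*l + 40)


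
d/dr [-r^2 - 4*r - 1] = -2*r - 4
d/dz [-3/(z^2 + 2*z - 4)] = 6*(z + 1)/(z^2 + 2*z - 4)^2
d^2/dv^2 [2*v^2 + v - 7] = 4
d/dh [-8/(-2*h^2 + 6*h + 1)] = 16*(3 - 2*h)/(-2*h^2 + 6*h + 1)^2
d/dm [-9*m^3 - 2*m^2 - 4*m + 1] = -27*m^2 - 4*m - 4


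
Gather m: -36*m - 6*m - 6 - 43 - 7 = -42*m - 56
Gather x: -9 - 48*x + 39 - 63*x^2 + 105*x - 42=-63*x^2 + 57*x - 12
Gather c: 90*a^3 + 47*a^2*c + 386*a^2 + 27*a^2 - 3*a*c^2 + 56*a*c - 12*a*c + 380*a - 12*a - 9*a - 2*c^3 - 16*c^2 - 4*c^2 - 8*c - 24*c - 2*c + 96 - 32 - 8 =90*a^3 + 413*a^2 + 359*a - 2*c^3 + c^2*(-3*a - 20) + c*(47*a^2 + 44*a - 34) + 56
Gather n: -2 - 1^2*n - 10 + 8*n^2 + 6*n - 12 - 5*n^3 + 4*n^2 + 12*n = -5*n^3 + 12*n^2 + 17*n - 24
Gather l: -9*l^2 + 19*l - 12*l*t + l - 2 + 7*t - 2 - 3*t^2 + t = -9*l^2 + l*(20 - 12*t) - 3*t^2 + 8*t - 4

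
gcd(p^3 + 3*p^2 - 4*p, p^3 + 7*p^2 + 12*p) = p^2 + 4*p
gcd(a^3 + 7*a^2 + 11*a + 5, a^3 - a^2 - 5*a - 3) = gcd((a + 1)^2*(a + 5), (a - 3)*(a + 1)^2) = a^2 + 2*a + 1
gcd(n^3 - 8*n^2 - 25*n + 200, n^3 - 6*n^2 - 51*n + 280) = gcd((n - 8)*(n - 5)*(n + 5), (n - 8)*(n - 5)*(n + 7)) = n^2 - 13*n + 40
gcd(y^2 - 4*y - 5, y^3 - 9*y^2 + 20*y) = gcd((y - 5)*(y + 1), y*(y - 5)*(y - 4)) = y - 5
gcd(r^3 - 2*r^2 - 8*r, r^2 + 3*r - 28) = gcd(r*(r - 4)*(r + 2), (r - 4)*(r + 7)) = r - 4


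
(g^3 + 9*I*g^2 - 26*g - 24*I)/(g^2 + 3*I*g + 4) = (g^2 + 5*I*g - 6)/(g - I)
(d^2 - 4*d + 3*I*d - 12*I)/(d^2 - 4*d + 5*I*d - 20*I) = (d + 3*I)/(d + 5*I)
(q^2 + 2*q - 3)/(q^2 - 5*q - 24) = (q - 1)/(q - 8)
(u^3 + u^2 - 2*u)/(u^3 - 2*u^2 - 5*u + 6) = u/(u - 3)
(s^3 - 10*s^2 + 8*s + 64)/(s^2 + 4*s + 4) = (s^2 - 12*s + 32)/(s + 2)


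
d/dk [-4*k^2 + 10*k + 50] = 10 - 8*k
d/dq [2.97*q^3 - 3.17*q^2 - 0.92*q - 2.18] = 8.91*q^2 - 6.34*q - 0.92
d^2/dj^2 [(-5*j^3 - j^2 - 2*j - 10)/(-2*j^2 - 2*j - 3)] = 2*(-6*j^3 + 192*j^2 + 219*j - 23)/(8*j^6 + 24*j^5 + 60*j^4 + 80*j^3 + 90*j^2 + 54*j + 27)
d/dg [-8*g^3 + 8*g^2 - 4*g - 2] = -24*g^2 + 16*g - 4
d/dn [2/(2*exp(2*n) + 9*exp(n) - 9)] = (-8*exp(n) - 18)*exp(n)/(2*exp(2*n) + 9*exp(n) - 9)^2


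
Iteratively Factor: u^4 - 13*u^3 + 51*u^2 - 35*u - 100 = (u - 5)*(u^3 - 8*u^2 + 11*u + 20) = (u - 5)^2*(u^2 - 3*u - 4) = (u - 5)^2*(u + 1)*(u - 4)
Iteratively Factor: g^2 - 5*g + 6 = (g - 3)*(g - 2)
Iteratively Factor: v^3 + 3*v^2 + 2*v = (v + 2)*(v^2 + v) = v*(v + 2)*(v + 1)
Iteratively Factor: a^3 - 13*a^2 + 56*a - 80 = (a - 4)*(a^2 - 9*a + 20) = (a - 4)^2*(a - 5)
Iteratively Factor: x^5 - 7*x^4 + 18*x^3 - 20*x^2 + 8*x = (x - 2)*(x^4 - 5*x^3 + 8*x^2 - 4*x) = x*(x - 2)*(x^3 - 5*x^2 + 8*x - 4) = x*(x - 2)^2*(x^2 - 3*x + 2) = x*(x - 2)^3*(x - 1)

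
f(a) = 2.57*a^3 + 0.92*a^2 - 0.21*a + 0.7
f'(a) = 7.71*a^2 + 1.84*a - 0.21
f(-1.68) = -8.54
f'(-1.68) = 18.46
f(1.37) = 8.75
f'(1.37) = 16.78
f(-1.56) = -6.49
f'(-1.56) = 15.68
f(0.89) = 3.05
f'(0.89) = 7.53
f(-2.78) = -46.82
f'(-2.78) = 54.26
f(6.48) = 737.26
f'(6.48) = 335.46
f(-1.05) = -1.04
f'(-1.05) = 6.36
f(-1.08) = -1.24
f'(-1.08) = 6.80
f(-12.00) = -4305.26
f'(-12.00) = 1087.95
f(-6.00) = -520.04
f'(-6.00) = 266.31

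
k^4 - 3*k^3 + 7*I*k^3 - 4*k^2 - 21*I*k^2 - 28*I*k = k*(k - 4)*(k + 1)*(k + 7*I)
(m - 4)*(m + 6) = m^2 + 2*m - 24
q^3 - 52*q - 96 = (q - 8)*(q + 2)*(q + 6)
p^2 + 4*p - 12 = (p - 2)*(p + 6)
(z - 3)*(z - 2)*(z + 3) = z^3 - 2*z^2 - 9*z + 18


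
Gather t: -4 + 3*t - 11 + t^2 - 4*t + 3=t^2 - t - 12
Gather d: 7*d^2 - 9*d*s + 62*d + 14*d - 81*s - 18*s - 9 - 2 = 7*d^2 + d*(76 - 9*s) - 99*s - 11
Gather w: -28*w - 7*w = -35*w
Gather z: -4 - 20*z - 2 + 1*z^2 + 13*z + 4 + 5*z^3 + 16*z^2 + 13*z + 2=5*z^3 + 17*z^2 + 6*z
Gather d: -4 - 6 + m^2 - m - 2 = m^2 - m - 12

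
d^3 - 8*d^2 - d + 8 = (d - 8)*(d - 1)*(d + 1)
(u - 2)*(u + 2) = u^2 - 4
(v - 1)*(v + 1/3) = v^2 - 2*v/3 - 1/3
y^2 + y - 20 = (y - 4)*(y + 5)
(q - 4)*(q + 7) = q^2 + 3*q - 28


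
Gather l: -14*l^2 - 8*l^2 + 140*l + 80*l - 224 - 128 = -22*l^2 + 220*l - 352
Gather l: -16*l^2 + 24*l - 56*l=-16*l^2 - 32*l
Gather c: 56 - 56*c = 56 - 56*c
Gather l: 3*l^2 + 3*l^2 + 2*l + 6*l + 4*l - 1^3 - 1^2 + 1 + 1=6*l^2 + 12*l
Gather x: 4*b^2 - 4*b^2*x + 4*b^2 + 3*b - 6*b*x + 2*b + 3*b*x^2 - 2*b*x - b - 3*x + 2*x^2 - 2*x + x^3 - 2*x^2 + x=8*b^2 + 3*b*x^2 + 4*b + x^3 + x*(-4*b^2 - 8*b - 4)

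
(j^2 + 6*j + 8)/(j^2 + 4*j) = (j + 2)/j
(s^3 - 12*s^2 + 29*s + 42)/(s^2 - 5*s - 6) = s - 7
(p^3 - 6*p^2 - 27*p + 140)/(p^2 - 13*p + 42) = (p^2 + p - 20)/(p - 6)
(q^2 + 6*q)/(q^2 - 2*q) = (q + 6)/(q - 2)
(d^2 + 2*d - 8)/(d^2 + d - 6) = (d + 4)/(d + 3)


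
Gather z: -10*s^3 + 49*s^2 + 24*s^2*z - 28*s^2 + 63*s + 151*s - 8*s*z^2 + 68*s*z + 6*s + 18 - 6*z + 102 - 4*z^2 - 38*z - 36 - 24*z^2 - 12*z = -10*s^3 + 21*s^2 + 220*s + z^2*(-8*s - 28) + z*(24*s^2 + 68*s - 56) + 84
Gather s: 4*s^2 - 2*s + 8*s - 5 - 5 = 4*s^2 + 6*s - 10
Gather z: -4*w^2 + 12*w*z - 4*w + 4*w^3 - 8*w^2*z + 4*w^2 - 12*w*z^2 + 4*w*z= 4*w^3 - 12*w*z^2 - 4*w + z*(-8*w^2 + 16*w)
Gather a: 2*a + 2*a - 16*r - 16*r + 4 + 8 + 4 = 4*a - 32*r + 16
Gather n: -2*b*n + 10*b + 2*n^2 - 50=-2*b*n + 10*b + 2*n^2 - 50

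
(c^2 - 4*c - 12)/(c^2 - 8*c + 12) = (c + 2)/(c - 2)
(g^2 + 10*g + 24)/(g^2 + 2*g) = (g^2 + 10*g + 24)/(g*(g + 2))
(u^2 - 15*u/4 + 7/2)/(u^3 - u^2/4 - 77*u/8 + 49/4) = 2/(2*u + 7)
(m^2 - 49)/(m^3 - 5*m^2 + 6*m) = (m^2 - 49)/(m*(m^2 - 5*m + 6))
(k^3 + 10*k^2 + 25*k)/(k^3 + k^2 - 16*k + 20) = k*(k + 5)/(k^2 - 4*k + 4)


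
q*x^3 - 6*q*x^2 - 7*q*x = x*(x - 7)*(q*x + q)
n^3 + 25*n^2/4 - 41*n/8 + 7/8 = (n - 1/2)*(n - 1/4)*(n + 7)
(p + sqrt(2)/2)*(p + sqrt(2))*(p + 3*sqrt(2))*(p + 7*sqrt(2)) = p^4 + 23*sqrt(2)*p^3/2 + 73*p^2 + 73*sqrt(2)*p + 42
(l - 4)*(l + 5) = l^2 + l - 20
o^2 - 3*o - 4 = (o - 4)*(o + 1)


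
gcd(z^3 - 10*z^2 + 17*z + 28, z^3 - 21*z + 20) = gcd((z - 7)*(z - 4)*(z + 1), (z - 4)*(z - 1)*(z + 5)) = z - 4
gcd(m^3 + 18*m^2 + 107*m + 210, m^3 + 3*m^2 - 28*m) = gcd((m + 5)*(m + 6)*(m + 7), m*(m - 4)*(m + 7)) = m + 7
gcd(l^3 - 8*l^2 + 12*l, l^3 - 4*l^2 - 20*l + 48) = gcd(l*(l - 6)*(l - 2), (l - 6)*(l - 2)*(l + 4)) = l^2 - 8*l + 12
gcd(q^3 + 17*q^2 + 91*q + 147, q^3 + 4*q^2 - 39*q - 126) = q^2 + 10*q + 21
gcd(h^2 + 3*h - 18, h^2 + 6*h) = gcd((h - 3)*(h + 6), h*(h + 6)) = h + 6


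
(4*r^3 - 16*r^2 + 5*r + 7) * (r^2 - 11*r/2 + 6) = 4*r^5 - 38*r^4 + 117*r^3 - 233*r^2/2 - 17*r/2 + 42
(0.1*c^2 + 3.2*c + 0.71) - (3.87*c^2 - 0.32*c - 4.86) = -3.77*c^2 + 3.52*c + 5.57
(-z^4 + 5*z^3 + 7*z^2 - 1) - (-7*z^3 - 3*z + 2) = -z^4 + 12*z^3 + 7*z^2 + 3*z - 3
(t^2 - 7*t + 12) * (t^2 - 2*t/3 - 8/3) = t^4 - 23*t^3/3 + 14*t^2 + 32*t/3 - 32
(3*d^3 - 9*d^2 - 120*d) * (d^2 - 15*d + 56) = 3*d^5 - 54*d^4 + 183*d^3 + 1296*d^2 - 6720*d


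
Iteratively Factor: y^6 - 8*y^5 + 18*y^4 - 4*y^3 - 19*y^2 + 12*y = (y)*(y^5 - 8*y^4 + 18*y^3 - 4*y^2 - 19*y + 12) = y*(y - 3)*(y^4 - 5*y^3 + 3*y^2 + 5*y - 4) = y*(y - 3)*(y + 1)*(y^3 - 6*y^2 + 9*y - 4) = y*(y - 4)*(y - 3)*(y + 1)*(y^2 - 2*y + 1) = y*(y - 4)*(y - 3)*(y - 1)*(y + 1)*(y - 1)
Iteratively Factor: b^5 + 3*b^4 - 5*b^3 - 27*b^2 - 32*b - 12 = (b - 3)*(b^4 + 6*b^3 + 13*b^2 + 12*b + 4) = (b - 3)*(b + 1)*(b^3 + 5*b^2 + 8*b + 4) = (b - 3)*(b + 1)*(b + 2)*(b^2 + 3*b + 2) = (b - 3)*(b + 1)*(b + 2)^2*(b + 1)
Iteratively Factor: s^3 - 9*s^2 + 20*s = (s - 5)*(s^2 - 4*s) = (s - 5)*(s - 4)*(s)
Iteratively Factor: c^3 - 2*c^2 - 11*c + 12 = (c - 1)*(c^2 - c - 12) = (c - 1)*(c + 3)*(c - 4)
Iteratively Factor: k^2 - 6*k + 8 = (k - 2)*(k - 4)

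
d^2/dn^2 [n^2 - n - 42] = 2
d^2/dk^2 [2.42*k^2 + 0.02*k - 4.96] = 4.84000000000000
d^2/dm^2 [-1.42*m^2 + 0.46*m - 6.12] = -2.84000000000000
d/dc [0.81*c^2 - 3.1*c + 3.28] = 1.62*c - 3.1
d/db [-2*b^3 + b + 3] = 1 - 6*b^2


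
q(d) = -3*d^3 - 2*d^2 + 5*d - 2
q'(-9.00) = -688.00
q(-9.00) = 1978.00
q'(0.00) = 5.00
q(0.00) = -2.00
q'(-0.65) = 3.80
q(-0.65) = -5.27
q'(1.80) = -31.36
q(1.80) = -16.98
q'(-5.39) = -234.91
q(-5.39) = 382.72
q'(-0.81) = 2.34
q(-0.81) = -5.77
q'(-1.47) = -8.57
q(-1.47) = -4.14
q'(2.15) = -45.20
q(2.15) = -30.31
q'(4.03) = -157.29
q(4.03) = -210.68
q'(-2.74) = -51.61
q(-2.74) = 31.00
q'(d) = -9*d^2 - 4*d + 5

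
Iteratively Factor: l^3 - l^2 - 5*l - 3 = (l + 1)*(l^2 - 2*l - 3) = (l + 1)^2*(l - 3)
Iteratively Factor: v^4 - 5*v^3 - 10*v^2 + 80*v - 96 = (v - 3)*(v^3 - 2*v^2 - 16*v + 32) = (v - 4)*(v - 3)*(v^2 + 2*v - 8) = (v - 4)*(v - 3)*(v + 4)*(v - 2)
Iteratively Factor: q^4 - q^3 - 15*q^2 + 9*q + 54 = (q - 3)*(q^3 + 2*q^2 - 9*q - 18) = (q - 3)*(q + 3)*(q^2 - q - 6) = (q - 3)^2*(q + 3)*(q + 2)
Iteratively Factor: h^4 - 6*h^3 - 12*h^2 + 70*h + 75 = (h + 1)*(h^3 - 7*h^2 - 5*h + 75) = (h - 5)*(h + 1)*(h^2 - 2*h - 15) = (h - 5)*(h + 1)*(h + 3)*(h - 5)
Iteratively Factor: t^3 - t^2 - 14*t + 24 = (t - 2)*(t^2 + t - 12) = (t - 3)*(t - 2)*(t + 4)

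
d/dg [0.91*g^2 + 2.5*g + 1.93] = 1.82*g + 2.5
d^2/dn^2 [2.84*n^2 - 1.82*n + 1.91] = 5.68000000000000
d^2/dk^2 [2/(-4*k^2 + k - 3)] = 4*(16*k^2 - 4*k - (8*k - 1)^2 + 12)/(4*k^2 - k + 3)^3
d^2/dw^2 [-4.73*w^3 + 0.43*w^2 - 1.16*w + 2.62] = 0.86 - 28.38*w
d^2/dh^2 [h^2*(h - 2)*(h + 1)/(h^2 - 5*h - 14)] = 2*(h^6 - 15*h^5 + 33*h^4 + 511*h^3 + 882*h^2 - 588*h - 392)/(h^6 - 15*h^5 + 33*h^4 + 295*h^3 - 462*h^2 - 2940*h - 2744)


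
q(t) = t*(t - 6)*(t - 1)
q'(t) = t*(t - 6) + t*(t - 1) + (t - 6)*(t - 1) = 3*t^2 - 14*t + 6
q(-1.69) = -34.96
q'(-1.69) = 38.23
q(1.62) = -4.40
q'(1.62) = -8.81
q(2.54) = -13.53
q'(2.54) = -10.21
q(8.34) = 143.24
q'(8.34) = 97.91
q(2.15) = -9.52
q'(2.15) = -10.23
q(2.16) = -9.62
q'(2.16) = -10.24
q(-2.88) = -99.23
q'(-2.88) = 71.20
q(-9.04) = -1365.05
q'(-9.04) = 377.72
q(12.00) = 792.00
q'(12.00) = 270.00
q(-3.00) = -108.00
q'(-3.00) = 75.00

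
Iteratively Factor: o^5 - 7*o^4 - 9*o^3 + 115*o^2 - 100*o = (o + 4)*(o^4 - 11*o^3 + 35*o^2 - 25*o) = o*(o + 4)*(o^3 - 11*o^2 + 35*o - 25) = o*(o - 1)*(o + 4)*(o^2 - 10*o + 25) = o*(o - 5)*(o - 1)*(o + 4)*(o - 5)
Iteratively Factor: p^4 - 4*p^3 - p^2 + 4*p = (p + 1)*(p^3 - 5*p^2 + 4*p) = (p - 1)*(p + 1)*(p^2 - 4*p) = (p - 4)*(p - 1)*(p + 1)*(p)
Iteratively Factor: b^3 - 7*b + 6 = (b - 2)*(b^2 + 2*b - 3) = (b - 2)*(b - 1)*(b + 3)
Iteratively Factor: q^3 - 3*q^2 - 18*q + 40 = (q - 5)*(q^2 + 2*q - 8) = (q - 5)*(q + 4)*(q - 2)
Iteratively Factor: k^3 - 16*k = (k - 4)*(k^2 + 4*k) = (k - 4)*(k + 4)*(k)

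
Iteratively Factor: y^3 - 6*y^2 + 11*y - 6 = (y - 2)*(y^2 - 4*y + 3) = (y - 2)*(y - 1)*(y - 3)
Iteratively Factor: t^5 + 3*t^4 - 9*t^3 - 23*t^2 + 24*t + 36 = (t - 2)*(t^4 + 5*t^3 + t^2 - 21*t - 18) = (t - 2)*(t + 3)*(t^3 + 2*t^2 - 5*t - 6) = (t - 2)^2*(t + 3)*(t^2 + 4*t + 3) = (t - 2)^2*(t + 3)^2*(t + 1)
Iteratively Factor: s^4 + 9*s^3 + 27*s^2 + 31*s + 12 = (s + 4)*(s^3 + 5*s^2 + 7*s + 3) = (s + 3)*(s + 4)*(s^2 + 2*s + 1) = (s + 1)*(s + 3)*(s + 4)*(s + 1)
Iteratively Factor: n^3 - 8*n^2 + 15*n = (n - 3)*(n^2 - 5*n) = (n - 5)*(n - 3)*(n)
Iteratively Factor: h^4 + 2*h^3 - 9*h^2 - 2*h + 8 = (h - 1)*(h^3 + 3*h^2 - 6*h - 8) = (h - 1)*(h + 1)*(h^2 + 2*h - 8) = (h - 2)*(h - 1)*(h + 1)*(h + 4)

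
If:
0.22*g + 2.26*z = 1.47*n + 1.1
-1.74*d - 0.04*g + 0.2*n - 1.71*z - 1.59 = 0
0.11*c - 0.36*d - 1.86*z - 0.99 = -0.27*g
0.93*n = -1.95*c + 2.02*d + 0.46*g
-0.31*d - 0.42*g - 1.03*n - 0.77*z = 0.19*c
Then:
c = -0.26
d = -0.97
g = 2.15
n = -0.50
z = -0.05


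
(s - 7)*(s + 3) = s^2 - 4*s - 21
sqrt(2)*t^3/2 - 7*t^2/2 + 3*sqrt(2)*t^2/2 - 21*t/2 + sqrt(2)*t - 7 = (t + 2)*(t - 7*sqrt(2)/2)*(sqrt(2)*t/2 + sqrt(2)/2)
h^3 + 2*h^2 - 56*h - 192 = (h - 8)*(h + 4)*(h + 6)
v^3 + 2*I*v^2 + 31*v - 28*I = (v - 4*I)*(v - I)*(v + 7*I)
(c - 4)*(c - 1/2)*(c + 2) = c^3 - 5*c^2/2 - 7*c + 4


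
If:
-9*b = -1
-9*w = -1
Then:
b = 1/9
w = 1/9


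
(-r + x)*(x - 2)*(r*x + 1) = -r^2*x^2 + 2*r^2*x + r*x^3 - 2*r*x^2 - r*x + 2*r + x^2 - 2*x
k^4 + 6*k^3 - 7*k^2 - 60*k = k*(k - 3)*(k + 4)*(k + 5)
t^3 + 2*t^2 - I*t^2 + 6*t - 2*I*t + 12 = (t + 2)*(t - 3*I)*(t + 2*I)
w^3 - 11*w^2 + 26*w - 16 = (w - 8)*(w - 2)*(w - 1)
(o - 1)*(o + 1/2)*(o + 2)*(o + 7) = o^4 + 17*o^3/2 + 9*o^2 - 23*o/2 - 7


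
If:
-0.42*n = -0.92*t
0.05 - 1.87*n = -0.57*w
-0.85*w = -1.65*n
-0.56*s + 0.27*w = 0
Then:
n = 0.07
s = 0.06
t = 0.03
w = 0.13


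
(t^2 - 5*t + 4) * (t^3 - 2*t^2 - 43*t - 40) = t^5 - 7*t^4 - 29*t^3 + 167*t^2 + 28*t - 160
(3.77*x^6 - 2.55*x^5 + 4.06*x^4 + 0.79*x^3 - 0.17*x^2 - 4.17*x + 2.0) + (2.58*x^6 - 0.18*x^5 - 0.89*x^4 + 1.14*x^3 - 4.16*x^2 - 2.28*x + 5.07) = 6.35*x^6 - 2.73*x^5 + 3.17*x^4 + 1.93*x^3 - 4.33*x^2 - 6.45*x + 7.07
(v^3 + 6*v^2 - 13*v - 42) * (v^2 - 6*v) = v^5 - 49*v^3 + 36*v^2 + 252*v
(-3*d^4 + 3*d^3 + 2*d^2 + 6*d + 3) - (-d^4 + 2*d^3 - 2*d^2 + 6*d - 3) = -2*d^4 + d^3 + 4*d^2 + 6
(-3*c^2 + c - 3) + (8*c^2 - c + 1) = 5*c^2 - 2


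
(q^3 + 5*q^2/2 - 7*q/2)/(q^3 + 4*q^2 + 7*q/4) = 2*(q - 1)/(2*q + 1)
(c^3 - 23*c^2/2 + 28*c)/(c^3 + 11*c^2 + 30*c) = (c^2 - 23*c/2 + 28)/(c^2 + 11*c + 30)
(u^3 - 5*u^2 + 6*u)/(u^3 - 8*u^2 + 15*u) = (u - 2)/(u - 5)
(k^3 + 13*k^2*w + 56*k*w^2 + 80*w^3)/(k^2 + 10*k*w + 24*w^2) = (k^2 + 9*k*w + 20*w^2)/(k + 6*w)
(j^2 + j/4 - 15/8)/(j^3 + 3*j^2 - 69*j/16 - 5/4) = 2*(2*j + 3)/(4*j^2 + 17*j + 4)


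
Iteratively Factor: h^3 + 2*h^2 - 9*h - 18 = (h + 3)*(h^2 - h - 6) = (h - 3)*(h + 3)*(h + 2)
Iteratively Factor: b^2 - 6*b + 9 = (b - 3)*(b - 3)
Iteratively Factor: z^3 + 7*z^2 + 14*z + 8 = (z + 1)*(z^2 + 6*z + 8) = (z + 1)*(z + 4)*(z + 2)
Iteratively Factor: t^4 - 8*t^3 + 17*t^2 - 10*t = (t - 5)*(t^3 - 3*t^2 + 2*t) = t*(t - 5)*(t^2 - 3*t + 2) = t*(t - 5)*(t - 1)*(t - 2)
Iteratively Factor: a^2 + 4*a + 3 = (a + 1)*(a + 3)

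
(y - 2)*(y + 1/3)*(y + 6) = y^3 + 13*y^2/3 - 32*y/3 - 4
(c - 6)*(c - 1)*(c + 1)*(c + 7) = c^4 + c^3 - 43*c^2 - c + 42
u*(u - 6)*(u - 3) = u^3 - 9*u^2 + 18*u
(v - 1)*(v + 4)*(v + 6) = v^3 + 9*v^2 + 14*v - 24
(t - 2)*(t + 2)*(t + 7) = t^3 + 7*t^2 - 4*t - 28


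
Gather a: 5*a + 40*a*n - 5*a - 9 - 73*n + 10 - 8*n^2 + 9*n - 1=40*a*n - 8*n^2 - 64*n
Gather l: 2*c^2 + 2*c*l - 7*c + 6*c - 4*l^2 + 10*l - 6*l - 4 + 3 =2*c^2 - c - 4*l^2 + l*(2*c + 4) - 1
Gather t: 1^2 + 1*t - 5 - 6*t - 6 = -5*t - 10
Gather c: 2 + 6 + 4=12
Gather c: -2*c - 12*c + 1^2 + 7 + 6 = 14 - 14*c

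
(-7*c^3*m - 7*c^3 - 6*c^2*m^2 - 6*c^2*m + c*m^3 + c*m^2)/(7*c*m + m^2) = c*(-7*c^2*m - 7*c^2 - 6*c*m^2 - 6*c*m + m^3 + m^2)/(m*(7*c + m))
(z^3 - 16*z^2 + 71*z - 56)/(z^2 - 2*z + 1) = (z^2 - 15*z + 56)/(z - 1)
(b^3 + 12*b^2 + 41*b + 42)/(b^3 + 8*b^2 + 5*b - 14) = (b + 3)/(b - 1)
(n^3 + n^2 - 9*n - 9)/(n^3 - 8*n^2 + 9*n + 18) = (n + 3)/(n - 6)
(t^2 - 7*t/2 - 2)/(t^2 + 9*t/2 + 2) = (t - 4)/(t + 4)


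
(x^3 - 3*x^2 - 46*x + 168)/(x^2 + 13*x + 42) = (x^2 - 10*x + 24)/(x + 6)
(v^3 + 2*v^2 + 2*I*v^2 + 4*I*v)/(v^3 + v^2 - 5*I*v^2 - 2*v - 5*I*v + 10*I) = v*(v + 2*I)/(v^2 - v*(1 + 5*I) + 5*I)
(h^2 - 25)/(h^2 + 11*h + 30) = (h - 5)/(h + 6)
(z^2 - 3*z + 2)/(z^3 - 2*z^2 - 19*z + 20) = (z - 2)/(z^2 - z - 20)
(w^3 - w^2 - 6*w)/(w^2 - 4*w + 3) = w*(w + 2)/(w - 1)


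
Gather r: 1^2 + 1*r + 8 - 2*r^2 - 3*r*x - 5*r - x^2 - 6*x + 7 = -2*r^2 + r*(-3*x - 4) - x^2 - 6*x + 16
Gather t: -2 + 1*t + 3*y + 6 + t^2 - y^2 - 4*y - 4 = t^2 + t - y^2 - y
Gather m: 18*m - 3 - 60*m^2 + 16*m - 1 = -60*m^2 + 34*m - 4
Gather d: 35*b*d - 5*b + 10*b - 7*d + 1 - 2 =5*b + d*(35*b - 7) - 1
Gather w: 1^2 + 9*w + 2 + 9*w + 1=18*w + 4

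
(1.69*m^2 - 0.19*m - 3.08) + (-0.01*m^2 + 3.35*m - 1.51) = 1.68*m^2 + 3.16*m - 4.59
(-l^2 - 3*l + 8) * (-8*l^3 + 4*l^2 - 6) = 8*l^5 + 20*l^4 - 76*l^3 + 38*l^2 + 18*l - 48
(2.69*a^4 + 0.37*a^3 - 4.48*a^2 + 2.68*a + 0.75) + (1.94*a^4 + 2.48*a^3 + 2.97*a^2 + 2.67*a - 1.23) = 4.63*a^4 + 2.85*a^3 - 1.51*a^2 + 5.35*a - 0.48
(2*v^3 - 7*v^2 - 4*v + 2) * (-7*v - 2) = -14*v^4 + 45*v^3 + 42*v^2 - 6*v - 4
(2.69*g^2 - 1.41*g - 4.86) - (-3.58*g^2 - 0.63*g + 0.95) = 6.27*g^2 - 0.78*g - 5.81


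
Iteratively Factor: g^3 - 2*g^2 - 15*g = (g)*(g^2 - 2*g - 15) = g*(g + 3)*(g - 5)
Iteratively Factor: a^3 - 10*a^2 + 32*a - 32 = (a - 4)*(a^2 - 6*a + 8) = (a - 4)^2*(a - 2)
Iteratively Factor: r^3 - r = (r + 1)*(r^2 - r) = r*(r + 1)*(r - 1)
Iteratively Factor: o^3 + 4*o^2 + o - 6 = (o - 1)*(o^2 + 5*o + 6) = (o - 1)*(o + 2)*(o + 3)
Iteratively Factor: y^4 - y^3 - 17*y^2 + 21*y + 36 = (y - 3)*(y^3 + 2*y^2 - 11*y - 12) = (y - 3)^2*(y^2 + 5*y + 4) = (y - 3)^2*(y + 1)*(y + 4)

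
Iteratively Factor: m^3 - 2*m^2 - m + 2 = (m - 2)*(m^2 - 1) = (m - 2)*(m - 1)*(m + 1)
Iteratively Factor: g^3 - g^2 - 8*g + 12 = (g + 3)*(g^2 - 4*g + 4) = (g - 2)*(g + 3)*(g - 2)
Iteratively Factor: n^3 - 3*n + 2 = (n - 1)*(n^2 + n - 2) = (n - 1)*(n + 2)*(n - 1)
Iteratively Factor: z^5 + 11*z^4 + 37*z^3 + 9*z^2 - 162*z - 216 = (z + 3)*(z^4 + 8*z^3 + 13*z^2 - 30*z - 72) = (z + 3)^2*(z^3 + 5*z^2 - 2*z - 24) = (z + 3)^3*(z^2 + 2*z - 8) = (z - 2)*(z + 3)^3*(z + 4)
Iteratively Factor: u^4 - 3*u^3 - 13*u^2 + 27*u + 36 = (u + 1)*(u^3 - 4*u^2 - 9*u + 36) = (u - 3)*(u + 1)*(u^2 - u - 12) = (u - 3)*(u + 1)*(u + 3)*(u - 4)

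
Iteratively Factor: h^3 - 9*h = (h)*(h^2 - 9) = h*(h + 3)*(h - 3)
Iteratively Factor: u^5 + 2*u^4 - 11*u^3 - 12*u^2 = (u + 4)*(u^4 - 2*u^3 - 3*u^2) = u*(u + 4)*(u^3 - 2*u^2 - 3*u) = u*(u - 3)*(u + 4)*(u^2 + u) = u^2*(u - 3)*(u + 4)*(u + 1)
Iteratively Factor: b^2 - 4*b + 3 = (b - 3)*(b - 1)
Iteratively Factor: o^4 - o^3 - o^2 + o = (o)*(o^3 - o^2 - o + 1) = o*(o + 1)*(o^2 - 2*o + 1) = o*(o - 1)*(o + 1)*(o - 1)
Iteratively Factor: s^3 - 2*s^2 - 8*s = (s + 2)*(s^2 - 4*s) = (s - 4)*(s + 2)*(s)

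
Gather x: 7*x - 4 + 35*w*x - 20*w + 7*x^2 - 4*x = -20*w + 7*x^2 + x*(35*w + 3) - 4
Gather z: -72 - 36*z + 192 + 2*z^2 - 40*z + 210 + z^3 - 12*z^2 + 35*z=z^3 - 10*z^2 - 41*z + 330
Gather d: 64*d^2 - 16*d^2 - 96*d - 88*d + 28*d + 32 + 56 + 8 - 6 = 48*d^2 - 156*d + 90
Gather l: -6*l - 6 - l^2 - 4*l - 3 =-l^2 - 10*l - 9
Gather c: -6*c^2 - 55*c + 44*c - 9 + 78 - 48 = -6*c^2 - 11*c + 21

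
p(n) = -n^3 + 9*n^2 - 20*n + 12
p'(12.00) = -236.00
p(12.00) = -660.00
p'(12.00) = -236.00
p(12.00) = -660.00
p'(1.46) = -0.11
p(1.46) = -1.13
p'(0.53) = -11.30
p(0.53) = 3.78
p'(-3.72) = -128.48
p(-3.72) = 262.42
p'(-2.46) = -82.43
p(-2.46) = 130.55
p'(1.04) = -4.52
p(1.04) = -0.19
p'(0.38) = -13.59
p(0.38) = 5.64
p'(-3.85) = -133.77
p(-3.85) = 279.47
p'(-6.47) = -262.04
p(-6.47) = 788.99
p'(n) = -3*n^2 + 18*n - 20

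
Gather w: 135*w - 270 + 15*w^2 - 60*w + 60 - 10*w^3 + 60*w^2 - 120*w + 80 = -10*w^3 + 75*w^2 - 45*w - 130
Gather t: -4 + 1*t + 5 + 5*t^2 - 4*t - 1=5*t^2 - 3*t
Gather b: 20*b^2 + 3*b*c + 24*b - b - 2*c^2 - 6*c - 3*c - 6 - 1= 20*b^2 + b*(3*c + 23) - 2*c^2 - 9*c - 7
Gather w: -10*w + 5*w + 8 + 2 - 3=7 - 5*w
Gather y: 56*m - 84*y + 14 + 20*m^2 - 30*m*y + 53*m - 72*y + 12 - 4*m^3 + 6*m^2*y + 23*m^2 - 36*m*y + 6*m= -4*m^3 + 43*m^2 + 115*m + y*(6*m^2 - 66*m - 156) + 26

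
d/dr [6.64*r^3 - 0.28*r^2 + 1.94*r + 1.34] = 19.92*r^2 - 0.56*r + 1.94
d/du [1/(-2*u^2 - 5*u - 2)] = (4*u + 5)/(2*u^2 + 5*u + 2)^2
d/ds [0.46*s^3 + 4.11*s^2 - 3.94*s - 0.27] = 1.38*s^2 + 8.22*s - 3.94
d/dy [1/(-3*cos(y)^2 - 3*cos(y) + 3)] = -(2*cos(y) + 1)*sin(y)/(3*(sin(y)^2 - cos(y))^2)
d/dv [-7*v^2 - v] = -14*v - 1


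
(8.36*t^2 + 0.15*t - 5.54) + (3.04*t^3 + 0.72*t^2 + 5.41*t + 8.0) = 3.04*t^3 + 9.08*t^2 + 5.56*t + 2.46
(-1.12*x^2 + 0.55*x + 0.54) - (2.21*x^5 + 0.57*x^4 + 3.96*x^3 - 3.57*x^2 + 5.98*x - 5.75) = -2.21*x^5 - 0.57*x^4 - 3.96*x^3 + 2.45*x^2 - 5.43*x + 6.29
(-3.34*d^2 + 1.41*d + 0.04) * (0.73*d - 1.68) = -2.4382*d^3 + 6.6405*d^2 - 2.3396*d - 0.0672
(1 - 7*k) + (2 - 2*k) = 3 - 9*k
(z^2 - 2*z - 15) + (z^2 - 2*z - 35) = 2*z^2 - 4*z - 50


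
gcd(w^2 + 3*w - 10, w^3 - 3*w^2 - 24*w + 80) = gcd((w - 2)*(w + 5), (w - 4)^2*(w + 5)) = w + 5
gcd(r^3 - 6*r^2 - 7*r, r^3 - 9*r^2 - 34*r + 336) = r - 7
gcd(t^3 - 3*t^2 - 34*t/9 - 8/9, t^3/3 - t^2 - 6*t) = 1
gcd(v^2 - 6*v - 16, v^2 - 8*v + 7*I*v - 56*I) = v - 8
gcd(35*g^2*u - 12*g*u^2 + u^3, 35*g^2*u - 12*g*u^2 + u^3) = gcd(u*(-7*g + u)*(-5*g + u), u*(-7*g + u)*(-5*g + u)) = 35*g^2*u - 12*g*u^2 + u^3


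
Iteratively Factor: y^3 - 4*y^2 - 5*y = (y)*(y^2 - 4*y - 5) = y*(y + 1)*(y - 5)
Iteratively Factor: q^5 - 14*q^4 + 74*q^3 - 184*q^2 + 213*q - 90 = (q - 2)*(q^4 - 12*q^3 + 50*q^2 - 84*q + 45) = (q - 5)*(q - 2)*(q^3 - 7*q^2 + 15*q - 9) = (q - 5)*(q - 3)*(q - 2)*(q^2 - 4*q + 3) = (q - 5)*(q - 3)^2*(q - 2)*(q - 1)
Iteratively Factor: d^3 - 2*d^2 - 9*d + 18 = (d + 3)*(d^2 - 5*d + 6) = (d - 3)*(d + 3)*(d - 2)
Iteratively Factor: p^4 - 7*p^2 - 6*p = (p + 1)*(p^3 - p^2 - 6*p) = (p - 3)*(p + 1)*(p^2 + 2*p) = p*(p - 3)*(p + 1)*(p + 2)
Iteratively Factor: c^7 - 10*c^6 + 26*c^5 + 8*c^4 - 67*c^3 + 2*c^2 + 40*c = (c - 4)*(c^6 - 6*c^5 + 2*c^4 + 16*c^3 - 3*c^2 - 10*c) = (c - 4)*(c - 1)*(c^5 - 5*c^4 - 3*c^3 + 13*c^2 + 10*c) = (c - 4)*(c - 2)*(c - 1)*(c^4 - 3*c^3 - 9*c^2 - 5*c) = c*(c - 4)*(c - 2)*(c - 1)*(c^3 - 3*c^2 - 9*c - 5) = c*(c - 4)*(c - 2)*(c - 1)*(c + 1)*(c^2 - 4*c - 5) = c*(c - 5)*(c - 4)*(c - 2)*(c - 1)*(c + 1)*(c + 1)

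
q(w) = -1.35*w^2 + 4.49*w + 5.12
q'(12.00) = -27.91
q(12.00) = -135.40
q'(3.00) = -3.61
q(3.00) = 6.44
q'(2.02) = -0.96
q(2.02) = 8.68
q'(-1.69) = 9.05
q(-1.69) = -6.32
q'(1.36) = 0.82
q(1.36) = 8.73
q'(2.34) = -1.83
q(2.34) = 8.23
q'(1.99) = -0.88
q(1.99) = 8.71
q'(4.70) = -8.20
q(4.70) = -3.60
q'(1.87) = -0.56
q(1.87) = 8.80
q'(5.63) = -10.71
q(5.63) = -12.39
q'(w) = 4.49 - 2.7*w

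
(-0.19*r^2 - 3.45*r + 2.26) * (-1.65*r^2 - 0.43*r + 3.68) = 0.3135*r^4 + 5.7742*r^3 - 2.9447*r^2 - 13.6678*r + 8.3168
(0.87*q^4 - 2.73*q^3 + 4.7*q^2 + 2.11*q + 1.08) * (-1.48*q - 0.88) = -1.2876*q^5 + 3.2748*q^4 - 4.5536*q^3 - 7.2588*q^2 - 3.4552*q - 0.9504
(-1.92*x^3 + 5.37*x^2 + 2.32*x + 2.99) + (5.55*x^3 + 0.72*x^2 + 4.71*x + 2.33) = 3.63*x^3 + 6.09*x^2 + 7.03*x + 5.32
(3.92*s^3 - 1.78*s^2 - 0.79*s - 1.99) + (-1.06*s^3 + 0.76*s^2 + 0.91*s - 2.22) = 2.86*s^3 - 1.02*s^2 + 0.12*s - 4.21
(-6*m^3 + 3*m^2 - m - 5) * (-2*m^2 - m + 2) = 12*m^5 - 13*m^3 + 17*m^2 + 3*m - 10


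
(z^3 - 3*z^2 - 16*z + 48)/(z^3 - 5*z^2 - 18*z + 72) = (z - 4)/(z - 6)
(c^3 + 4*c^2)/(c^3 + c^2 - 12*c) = c/(c - 3)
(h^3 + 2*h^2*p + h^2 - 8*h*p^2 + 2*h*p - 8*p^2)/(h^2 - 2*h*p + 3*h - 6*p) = (h^2 + 4*h*p + h + 4*p)/(h + 3)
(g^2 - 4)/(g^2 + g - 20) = (g^2 - 4)/(g^2 + g - 20)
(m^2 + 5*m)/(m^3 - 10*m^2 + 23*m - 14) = m*(m + 5)/(m^3 - 10*m^2 + 23*m - 14)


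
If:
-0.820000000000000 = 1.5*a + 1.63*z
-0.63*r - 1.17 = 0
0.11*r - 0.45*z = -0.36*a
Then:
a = -0.03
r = -1.86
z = -0.48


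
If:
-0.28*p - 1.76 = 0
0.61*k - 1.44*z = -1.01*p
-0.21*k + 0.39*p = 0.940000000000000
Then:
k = -16.15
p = -6.29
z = -11.25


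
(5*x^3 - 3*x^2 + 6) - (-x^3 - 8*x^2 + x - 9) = 6*x^3 + 5*x^2 - x + 15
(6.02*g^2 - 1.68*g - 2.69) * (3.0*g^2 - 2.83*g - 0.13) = 18.06*g^4 - 22.0766*g^3 - 4.0982*g^2 + 7.8311*g + 0.3497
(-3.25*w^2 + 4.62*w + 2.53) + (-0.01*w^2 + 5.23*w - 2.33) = -3.26*w^2 + 9.85*w + 0.2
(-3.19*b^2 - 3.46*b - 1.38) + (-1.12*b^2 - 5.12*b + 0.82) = -4.31*b^2 - 8.58*b - 0.56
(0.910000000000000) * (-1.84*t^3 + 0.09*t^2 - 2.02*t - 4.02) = -1.6744*t^3 + 0.0819*t^2 - 1.8382*t - 3.6582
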